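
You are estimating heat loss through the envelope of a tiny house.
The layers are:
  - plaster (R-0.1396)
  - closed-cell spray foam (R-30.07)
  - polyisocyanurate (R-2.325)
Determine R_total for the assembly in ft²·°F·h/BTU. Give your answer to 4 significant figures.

R_total = 0.1396 + 30.07 + 2.325 = 32.535 ft²·°F·h/BTU

32.53 ft²·°F·h/BTU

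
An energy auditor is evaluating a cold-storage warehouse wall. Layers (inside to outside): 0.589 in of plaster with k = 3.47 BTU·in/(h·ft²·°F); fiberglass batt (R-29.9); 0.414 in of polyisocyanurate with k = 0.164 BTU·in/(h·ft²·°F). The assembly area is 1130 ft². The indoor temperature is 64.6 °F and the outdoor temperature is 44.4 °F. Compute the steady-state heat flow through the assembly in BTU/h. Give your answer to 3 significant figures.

700 BTU/h

0.589/3.47 = 0.1697
0.414/0.164 = 2.524
R_total = 0.1697 + 29.9 + 2.524 = 32.59 ft²·°F·h/BTU
Q = A·ΔT/R = 1130 × (64.6 − 44.4) / 32.59 = 700.3 BTU/h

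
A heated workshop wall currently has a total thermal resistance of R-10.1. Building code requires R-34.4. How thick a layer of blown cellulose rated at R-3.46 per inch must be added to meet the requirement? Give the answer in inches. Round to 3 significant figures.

7.02 in

ΔR = 34.4 − 10.1 = 24.3 ft²·°F·h/BTU
L = ΔR / (R/in) = 24.3/3.46 = 7.023 in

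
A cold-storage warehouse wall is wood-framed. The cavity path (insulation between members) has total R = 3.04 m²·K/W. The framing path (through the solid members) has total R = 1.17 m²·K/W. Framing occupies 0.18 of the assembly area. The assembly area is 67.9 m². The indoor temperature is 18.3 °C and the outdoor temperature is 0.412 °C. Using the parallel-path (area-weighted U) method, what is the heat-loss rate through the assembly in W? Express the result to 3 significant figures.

514 W

U_eff = 0.82/3.04 + 0.18/1.17 = 0.2697 + 0.1538 = 0.4236
R_eff = 1/U_eff = 2.361 m²·K/W
Q = 67.9 × (18.3 − 0.412) / 2.361 = 514.5 W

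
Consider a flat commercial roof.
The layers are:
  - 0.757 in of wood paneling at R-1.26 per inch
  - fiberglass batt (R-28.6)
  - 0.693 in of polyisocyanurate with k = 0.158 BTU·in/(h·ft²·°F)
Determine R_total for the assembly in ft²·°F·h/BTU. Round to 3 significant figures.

33.9 ft²·°F·h/BTU

0.757 × 1.26 = 0.9538
0.693/0.158 = 4.386
R_total = 0.9538 + 28.6 + 4.386 = 33.94 ft²·°F·h/BTU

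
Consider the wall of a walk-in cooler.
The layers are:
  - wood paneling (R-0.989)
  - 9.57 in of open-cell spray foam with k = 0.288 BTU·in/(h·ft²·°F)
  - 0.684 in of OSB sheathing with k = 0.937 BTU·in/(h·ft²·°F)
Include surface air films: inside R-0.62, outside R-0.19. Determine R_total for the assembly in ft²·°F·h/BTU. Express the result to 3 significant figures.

35.8 ft²·°F·h/BTU

9.57/0.288 = 33.23
0.684/0.937 = 0.73
R_total = 0.62 + 0.989 + 33.23 + 0.73 + 0.19 = 35.76 ft²·°F·h/BTU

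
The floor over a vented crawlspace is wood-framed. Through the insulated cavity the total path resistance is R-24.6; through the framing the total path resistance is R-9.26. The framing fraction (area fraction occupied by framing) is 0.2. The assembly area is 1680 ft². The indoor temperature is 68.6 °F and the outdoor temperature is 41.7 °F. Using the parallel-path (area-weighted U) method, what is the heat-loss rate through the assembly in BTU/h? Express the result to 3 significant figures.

2450 BTU/h

U_eff = 0.8/24.6 + 0.2/9.26 = 0.03252 + 0.0216 = 0.05412
R_eff = 1/U_eff = 18.48 ft²·°F·h/BTU
Q = 1680 × (68.6 − 41.7) / 18.48 = 2446 BTU/h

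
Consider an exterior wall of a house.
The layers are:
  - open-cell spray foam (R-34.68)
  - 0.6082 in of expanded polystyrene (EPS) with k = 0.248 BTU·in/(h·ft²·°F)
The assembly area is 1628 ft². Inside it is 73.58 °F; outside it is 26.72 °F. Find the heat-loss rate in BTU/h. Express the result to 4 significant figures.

2054 BTU/h

0.6082/0.248 = 2.4524
R_total = 34.68 + 2.4524 = 37.132 ft²·°F·h/BTU
Q = A·ΔT/R = 1628 × (73.58 − 26.72) / 37.132 = 2054.5 BTU/h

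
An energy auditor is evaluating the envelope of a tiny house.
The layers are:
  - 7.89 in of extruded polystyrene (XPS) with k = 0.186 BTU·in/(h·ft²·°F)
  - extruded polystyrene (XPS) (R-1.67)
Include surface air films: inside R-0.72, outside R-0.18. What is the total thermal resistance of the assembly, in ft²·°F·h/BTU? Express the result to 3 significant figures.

45.0 ft²·°F·h/BTU

7.89/0.186 = 42.42
R_total = 0.72 + 42.42 + 1.67 + 0.18 = 44.99 ft²·°F·h/BTU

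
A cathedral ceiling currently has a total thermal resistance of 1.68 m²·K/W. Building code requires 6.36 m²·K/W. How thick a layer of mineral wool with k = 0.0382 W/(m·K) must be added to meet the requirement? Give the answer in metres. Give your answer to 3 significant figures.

0.179 m

ΔR = 6.36 − 1.68 = 4.68 m²·K/W
L = ΔR × k = 4.68 × 0.0382 = 0.1788 m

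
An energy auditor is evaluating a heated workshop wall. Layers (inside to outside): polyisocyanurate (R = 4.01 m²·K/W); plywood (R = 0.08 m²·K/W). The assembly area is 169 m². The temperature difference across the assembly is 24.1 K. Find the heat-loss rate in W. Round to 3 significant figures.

996 W

R_total = 4.01 + 0.08 = 4.09 m²·K/W
Q = A·ΔT/R = 169 × 24.1 / 4.09 = 995.8 W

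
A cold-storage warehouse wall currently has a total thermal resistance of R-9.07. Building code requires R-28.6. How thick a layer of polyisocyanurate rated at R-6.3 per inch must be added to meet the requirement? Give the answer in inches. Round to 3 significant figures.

ΔR = 28.6 − 9.07 = 19.53 ft²·°F·h/BTU
L = ΔR / (R/in) = 19.53/6.3 = 3.1 in

3.10 in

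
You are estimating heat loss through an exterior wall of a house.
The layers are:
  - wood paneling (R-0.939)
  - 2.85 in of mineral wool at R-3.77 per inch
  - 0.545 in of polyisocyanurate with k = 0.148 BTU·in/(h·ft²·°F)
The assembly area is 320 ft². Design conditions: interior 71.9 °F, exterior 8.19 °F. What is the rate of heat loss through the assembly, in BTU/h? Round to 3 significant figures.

2.85 × 3.77 = 10.74
0.545/0.148 = 3.682
R_total = 0.939 + 10.74 + 3.682 = 15.37 ft²·°F·h/BTU
Q = A·ΔT/R = 320 × (71.9 − 8.19) / 15.37 = 1327 BTU/h

1330 BTU/h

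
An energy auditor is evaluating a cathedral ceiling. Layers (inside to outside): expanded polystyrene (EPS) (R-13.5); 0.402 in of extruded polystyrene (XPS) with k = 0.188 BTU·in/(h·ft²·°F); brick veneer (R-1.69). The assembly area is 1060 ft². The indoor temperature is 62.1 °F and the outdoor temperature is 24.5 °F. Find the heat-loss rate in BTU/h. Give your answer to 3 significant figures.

0.402/0.188 = 2.138
R_total = 13.5 + 2.138 + 1.69 = 17.33 ft²·°F·h/BTU
Q = A·ΔT/R = 1060 × (62.1 − 24.5) / 17.33 = 2300 BTU/h

2300 BTU/h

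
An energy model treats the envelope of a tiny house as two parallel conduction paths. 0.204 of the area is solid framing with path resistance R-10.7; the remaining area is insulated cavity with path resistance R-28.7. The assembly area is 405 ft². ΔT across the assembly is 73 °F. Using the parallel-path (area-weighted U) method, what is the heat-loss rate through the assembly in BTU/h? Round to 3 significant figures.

1380 BTU/h

U_eff = 0.796/28.7 + 0.204/10.7 = 0.02774 + 0.01907 = 0.0468
R_eff = 1/U_eff = 21.37 ft²·°F·h/BTU
Q = 405 × 73 / 21.37 = 1384 BTU/h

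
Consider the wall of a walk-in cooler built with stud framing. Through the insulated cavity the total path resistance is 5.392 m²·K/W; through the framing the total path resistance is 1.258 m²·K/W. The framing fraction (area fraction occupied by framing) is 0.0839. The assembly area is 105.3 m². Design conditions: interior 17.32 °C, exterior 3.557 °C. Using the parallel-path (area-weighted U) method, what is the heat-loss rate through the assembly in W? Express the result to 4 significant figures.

U_eff = 0.9161/5.392 + 0.0839/1.258 = 0.1699 + 0.066693 = 0.23659
R_eff = 1/U_eff = 4.2267 m²·K/W
Q = 105.3 × (17.32 − 3.557) / 4.2267 = 342.88 W

342.9 W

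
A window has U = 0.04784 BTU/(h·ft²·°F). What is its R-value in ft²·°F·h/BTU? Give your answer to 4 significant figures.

R = 1/U = 1/0.04784 = 20.903

20.90 ft²·°F·h/BTU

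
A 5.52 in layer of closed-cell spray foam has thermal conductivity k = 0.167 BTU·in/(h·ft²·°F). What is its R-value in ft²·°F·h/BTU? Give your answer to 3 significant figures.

R = L/k = 5.52/0.167 = 33.05 ft²·°F·h/BTU

33.1 ft²·°F·h/BTU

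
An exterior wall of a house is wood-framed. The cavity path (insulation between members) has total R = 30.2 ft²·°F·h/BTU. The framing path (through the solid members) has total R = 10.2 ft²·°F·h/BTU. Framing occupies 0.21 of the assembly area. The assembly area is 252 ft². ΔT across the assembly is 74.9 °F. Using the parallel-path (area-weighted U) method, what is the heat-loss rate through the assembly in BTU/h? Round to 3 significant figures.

U_eff = 0.79/30.2 + 0.21/10.2 = 0.02616 + 0.02059 = 0.04675
R_eff = 1/U_eff = 21.39 ft²·°F·h/BTU
Q = 252 × 74.9 / 21.39 = 882.3 BTU/h

882 BTU/h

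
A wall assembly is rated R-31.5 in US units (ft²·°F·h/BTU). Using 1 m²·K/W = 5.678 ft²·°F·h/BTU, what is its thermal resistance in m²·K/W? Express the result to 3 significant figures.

R_SI = 31.5/5.678 = 5.548

5.55 m²·K/W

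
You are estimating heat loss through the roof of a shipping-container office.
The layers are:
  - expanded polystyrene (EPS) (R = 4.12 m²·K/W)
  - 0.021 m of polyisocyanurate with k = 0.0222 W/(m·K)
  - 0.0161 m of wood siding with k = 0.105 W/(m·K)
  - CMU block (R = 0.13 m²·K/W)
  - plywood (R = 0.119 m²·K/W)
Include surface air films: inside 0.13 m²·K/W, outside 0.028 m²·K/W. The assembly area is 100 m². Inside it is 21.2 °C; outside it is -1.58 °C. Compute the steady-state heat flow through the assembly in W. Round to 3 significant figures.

405 W

0.021/0.0222 = 0.9459
0.0161/0.105 = 0.1533
R_total = 0.13 + 4.12 + 0.9459 + 0.1533 + 0.13 + 0.119 + 0.028 = 5.626 m²·K/W
Q = A·ΔT/R = 100 × (21.2 − (-1.58)) / 5.626 = 404.9 W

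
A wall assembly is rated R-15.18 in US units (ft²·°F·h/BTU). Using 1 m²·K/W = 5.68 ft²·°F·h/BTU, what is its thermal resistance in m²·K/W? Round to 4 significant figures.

2.673 m²·K/W

R_SI = 15.18/5.68 = 2.6725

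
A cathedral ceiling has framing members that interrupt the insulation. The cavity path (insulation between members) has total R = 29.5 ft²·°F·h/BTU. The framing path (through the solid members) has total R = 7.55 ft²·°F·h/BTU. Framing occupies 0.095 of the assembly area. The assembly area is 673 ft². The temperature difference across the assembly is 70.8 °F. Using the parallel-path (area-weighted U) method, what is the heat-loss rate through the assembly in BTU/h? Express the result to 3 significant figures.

U_eff = 0.905/29.5 + 0.095/7.55 = 0.03068 + 0.01258 = 0.04326
R_eff = 1/U_eff = 23.12 ft²·°F·h/BTU
Q = 673 × 70.8 / 23.12 = 2061 BTU/h

2060 BTU/h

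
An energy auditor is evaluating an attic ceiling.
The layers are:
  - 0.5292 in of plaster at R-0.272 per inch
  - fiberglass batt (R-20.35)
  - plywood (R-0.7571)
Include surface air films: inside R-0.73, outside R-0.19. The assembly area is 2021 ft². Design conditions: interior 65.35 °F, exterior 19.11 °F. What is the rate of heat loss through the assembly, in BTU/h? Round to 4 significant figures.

4215 BTU/h

0.5292 × 0.272 = 0.14394
R_total = 0.73 + 0.14394 + 20.35 + 0.7571 + 0.19 = 22.171 ft²·°F·h/BTU
Q = A·ΔT/R = 2021 × (65.35 − 19.11) / 22.171 = 4215 BTU/h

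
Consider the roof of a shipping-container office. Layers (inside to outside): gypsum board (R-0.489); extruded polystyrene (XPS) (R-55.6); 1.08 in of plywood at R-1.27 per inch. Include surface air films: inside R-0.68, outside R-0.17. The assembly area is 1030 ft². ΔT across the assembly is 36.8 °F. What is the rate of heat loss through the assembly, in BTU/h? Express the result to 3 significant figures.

650 BTU/h

1.08 × 1.27 = 1.372
R_total = 0.68 + 0.489 + 55.6 + 1.372 + 0.17 = 58.31 ft²·°F·h/BTU
Q = A·ΔT/R = 1030 × 36.8 / 58.31 = 650 BTU/h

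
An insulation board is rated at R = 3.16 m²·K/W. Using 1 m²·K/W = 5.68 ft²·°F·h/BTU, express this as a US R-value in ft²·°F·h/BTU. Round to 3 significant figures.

R_US = 3.16 × 5.68 = 17.95

17.9 ft²·°F·h/BTU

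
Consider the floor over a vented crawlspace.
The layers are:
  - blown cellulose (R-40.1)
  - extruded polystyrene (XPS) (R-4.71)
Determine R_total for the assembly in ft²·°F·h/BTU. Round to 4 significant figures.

R_total = 40.1 + 4.71 = 44.81 ft²·°F·h/BTU

44.81 ft²·°F·h/BTU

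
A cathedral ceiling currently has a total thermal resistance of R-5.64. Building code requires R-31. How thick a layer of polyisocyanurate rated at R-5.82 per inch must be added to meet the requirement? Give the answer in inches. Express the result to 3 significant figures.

ΔR = 31 − 5.64 = 25.36 ft²·°F·h/BTU
L = ΔR / (R/in) = 25.36/5.82 = 4.357 in

4.36 in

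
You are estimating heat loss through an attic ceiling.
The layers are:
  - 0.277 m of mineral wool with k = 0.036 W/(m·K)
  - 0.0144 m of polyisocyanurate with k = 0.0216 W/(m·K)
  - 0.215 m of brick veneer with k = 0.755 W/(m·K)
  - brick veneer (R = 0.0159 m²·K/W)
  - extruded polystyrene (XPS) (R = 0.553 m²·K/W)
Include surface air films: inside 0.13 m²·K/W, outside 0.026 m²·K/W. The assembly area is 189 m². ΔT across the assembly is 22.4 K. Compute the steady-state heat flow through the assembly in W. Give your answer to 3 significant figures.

0.277/0.036 = 7.694
0.0144/0.0216 = 0.6667
0.215/0.755 = 0.2848
R_total = 0.13 + 7.694 + 0.6667 + 0.2848 + 0.0159 + 0.553 + 0.026 = 9.371 m²·K/W
Q = A·ΔT/R = 189 × 22.4 / 9.371 = 451.8 W

452 W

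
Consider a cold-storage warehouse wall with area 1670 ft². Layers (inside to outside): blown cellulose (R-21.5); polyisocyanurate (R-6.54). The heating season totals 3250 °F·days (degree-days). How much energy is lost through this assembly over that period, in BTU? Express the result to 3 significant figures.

4650000 BTU

R_total = 21.5 + 6.54 = 28.04 ft²·°F·h/BTU
E = A × HDD × 24 / R = 1670 × 3250 × 24 / 28.04 = 4646000 BTU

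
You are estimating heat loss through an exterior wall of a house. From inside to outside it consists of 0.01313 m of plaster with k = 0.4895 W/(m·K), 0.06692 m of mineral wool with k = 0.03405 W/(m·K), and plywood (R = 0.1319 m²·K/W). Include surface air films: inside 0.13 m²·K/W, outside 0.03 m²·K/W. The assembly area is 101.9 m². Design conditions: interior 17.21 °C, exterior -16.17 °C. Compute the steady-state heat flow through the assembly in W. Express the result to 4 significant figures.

0.01313/0.4895 = 0.026823
0.06692/0.03405 = 1.9653
R_total = 0.13 + 0.026823 + 1.9653 + 0.1319 + 0.03 = 2.2841 m²·K/W
Q = A·ΔT/R = 101.9 × (17.21 − (-16.17)) / 2.2841 = 1489.2 W

1489 W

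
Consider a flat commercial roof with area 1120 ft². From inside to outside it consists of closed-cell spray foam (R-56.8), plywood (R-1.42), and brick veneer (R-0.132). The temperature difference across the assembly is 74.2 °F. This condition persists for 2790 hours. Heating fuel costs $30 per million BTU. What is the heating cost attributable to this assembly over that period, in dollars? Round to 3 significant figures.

R_total = 56.8 + 1.42 + 0.132 = 58.35 ft²·°F·h/BTU
Q = 1120 × 74.2 / 58.35 = 1424 BTU/h
E = 1424 × 2790 = 3973000 BTU
Cost = 3973000/10⁶ × 30 = $119.2

119 dollars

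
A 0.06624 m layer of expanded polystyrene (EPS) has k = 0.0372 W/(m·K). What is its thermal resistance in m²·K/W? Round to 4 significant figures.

R = L/k = 0.06624/0.0372 = 1.7806 m²·K/W

1.781 m²·K/W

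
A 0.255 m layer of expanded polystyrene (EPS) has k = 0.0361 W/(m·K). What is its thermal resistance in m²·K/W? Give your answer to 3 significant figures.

7.06 m²·K/W

R = L/k = 0.255/0.0361 = 7.064 m²·K/W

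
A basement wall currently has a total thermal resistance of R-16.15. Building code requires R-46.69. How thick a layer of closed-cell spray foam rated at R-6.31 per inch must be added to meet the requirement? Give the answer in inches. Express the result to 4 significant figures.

4.840 in

ΔR = 46.69 − 16.15 = 30.54 ft²·°F·h/BTU
L = ΔR / (R/in) = 30.54/6.31 = 4.8399 in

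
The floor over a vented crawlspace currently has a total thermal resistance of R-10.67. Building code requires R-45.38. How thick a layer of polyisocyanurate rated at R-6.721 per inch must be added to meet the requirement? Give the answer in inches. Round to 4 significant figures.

5.164 in

ΔR = 45.38 − 10.67 = 34.71 ft²·°F·h/BTU
L = ΔR / (R/in) = 34.71/6.721 = 5.1644 in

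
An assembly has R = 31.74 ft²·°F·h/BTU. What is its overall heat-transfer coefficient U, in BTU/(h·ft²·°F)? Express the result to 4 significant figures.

U = 1/R = 1/31.74 = 0.031506

0.03151 BTU/(h·ft²·°F)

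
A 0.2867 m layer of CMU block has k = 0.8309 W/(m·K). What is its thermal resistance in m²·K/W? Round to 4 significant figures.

0.3450 m²·K/W

R = L/k = 0.2867/0.8309 = 0.34505 m²·K/W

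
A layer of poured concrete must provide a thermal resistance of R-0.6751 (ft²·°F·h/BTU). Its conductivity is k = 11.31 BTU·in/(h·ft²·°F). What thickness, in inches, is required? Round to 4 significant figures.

7.635 in

L = R × k = 0.6751 × 11.31 = 7.6354 in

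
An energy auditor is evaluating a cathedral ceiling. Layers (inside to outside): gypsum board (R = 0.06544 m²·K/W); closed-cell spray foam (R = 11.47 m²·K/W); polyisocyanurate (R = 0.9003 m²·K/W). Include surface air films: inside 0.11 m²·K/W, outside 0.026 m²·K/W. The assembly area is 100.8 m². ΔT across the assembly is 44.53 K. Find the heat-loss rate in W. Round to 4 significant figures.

357.0 W

R_total = 0.11 + 0.06544 + 11.47 + 0.9003 + 0.026 = 12.572 m²·K/W
Q = A·ΔT/R = 100.8 × 44.53 / 12.572 = 357.04 W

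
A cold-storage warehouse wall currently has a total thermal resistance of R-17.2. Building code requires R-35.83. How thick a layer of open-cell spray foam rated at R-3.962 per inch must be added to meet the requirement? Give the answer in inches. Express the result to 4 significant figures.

4.702 in

ΔR = 35.83 − 17.2 = 18.63 ft²·°F·h/BTU
L = ΔR / (R/in) = 18.63/3.962 = 4.7022 in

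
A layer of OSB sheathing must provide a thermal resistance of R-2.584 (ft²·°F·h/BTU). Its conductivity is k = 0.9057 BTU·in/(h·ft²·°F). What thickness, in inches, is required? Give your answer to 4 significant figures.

L = R × k = 2.584 × 0.9057 = 2.3403 in

2.340 in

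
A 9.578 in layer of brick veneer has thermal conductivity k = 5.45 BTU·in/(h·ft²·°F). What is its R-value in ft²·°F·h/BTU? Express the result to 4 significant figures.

R = L/k = 9.578/5.45 = 1.7574 ft²·°F·h/BTU

1.757 ft²·°F·h/BTU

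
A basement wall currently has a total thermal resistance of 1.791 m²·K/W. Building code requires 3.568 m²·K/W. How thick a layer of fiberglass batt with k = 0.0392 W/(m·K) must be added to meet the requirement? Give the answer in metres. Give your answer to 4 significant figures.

0.06966 m

ΔR = 3.568 − 1.791 = 1.777 m²·K/W
L = ΔR × k = 1.777 × 0.0392 = 0.069658 m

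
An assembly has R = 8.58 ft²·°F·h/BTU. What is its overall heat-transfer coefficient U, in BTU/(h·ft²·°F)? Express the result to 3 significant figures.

0.117 BTU/(h·ft²·°F)

U = 1/R = 1/8.58 = 0.1166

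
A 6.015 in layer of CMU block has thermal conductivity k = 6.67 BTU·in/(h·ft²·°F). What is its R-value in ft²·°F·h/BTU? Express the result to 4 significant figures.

R = L/k = 6.015/6.67 = 0.9018 ft²·°F·h/BTU

0.9018 ft²·°F·h/BTU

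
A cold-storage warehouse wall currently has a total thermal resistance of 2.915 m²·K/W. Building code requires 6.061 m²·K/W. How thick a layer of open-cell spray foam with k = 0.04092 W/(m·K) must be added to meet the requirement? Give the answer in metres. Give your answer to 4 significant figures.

ΔR = 6.061 − 2.915 = 3.146 m²·K/W
L = ΔR × k = 3.146 × 0.04092 = 0.12873 m

0.1287 m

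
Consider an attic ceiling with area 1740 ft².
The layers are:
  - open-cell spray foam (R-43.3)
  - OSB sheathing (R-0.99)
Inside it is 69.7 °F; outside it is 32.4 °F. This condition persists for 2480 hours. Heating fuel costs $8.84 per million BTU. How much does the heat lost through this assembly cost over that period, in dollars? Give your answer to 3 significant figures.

R_total = 43.3 + 0.99 = 44.29 ft²·°F·h/BTU
Q = 1740 × (69.7 − 32.4) / 44.29 = 1465 BTU/h
E = 1465 × 2480 = 3634000 BTU
Cost = 3634000/10⁶ × 8.84 = $32.13

32.1 dollars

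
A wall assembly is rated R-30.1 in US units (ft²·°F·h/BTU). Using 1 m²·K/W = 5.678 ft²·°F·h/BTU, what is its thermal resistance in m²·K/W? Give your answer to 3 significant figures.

R_SI = 30.1/5.678 = 5.301

5.30 m²·K/W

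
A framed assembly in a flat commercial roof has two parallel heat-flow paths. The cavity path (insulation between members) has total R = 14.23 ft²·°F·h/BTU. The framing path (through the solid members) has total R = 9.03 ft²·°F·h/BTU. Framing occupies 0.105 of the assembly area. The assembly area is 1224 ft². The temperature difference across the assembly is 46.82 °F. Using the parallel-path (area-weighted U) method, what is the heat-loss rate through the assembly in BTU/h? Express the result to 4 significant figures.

U_eff = 0.895/14.23 + 0.105/9.03 = 0.062895 + 0.011628 = 0.074523
R_eff = 1/U_eff = 13.419 ft²·°F·h/BTU
Q = 1224 × 46.82 / 13.419 = 4270.8 BTU/h

4271 BTU/h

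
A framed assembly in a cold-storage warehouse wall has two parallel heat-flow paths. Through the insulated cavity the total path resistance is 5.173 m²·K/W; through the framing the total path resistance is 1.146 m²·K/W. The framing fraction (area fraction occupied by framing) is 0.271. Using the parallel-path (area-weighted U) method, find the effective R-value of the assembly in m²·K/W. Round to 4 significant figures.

2.650 m²·K/W

U_eff = 0.729/5.173 + 0.271/1.146 = 0.14092 + 0.23647 = 0.3774
R_eff = 1/U_eff = 2.6497 m²·K/W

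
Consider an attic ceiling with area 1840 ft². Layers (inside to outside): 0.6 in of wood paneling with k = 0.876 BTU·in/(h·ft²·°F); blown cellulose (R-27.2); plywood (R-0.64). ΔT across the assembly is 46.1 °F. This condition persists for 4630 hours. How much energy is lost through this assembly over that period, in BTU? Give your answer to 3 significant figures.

13800000 BTU

0.6/0.876 = 0.6849
R_total = 0.6849 + 27.2 + 0.64 = 28.52 ft²·°F·h/BTU
Q = 1840 × 46.1 / 28.52 = 2974 BTU/h
E = 2974 × 4630 = 13770000 BTU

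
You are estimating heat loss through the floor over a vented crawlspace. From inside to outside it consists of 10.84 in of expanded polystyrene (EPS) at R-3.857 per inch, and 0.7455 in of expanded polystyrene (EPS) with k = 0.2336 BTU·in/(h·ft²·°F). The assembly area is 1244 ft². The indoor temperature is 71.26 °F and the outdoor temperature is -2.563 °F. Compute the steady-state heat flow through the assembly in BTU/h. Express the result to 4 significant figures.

10.84 × 3.857 = 41.81
0.7455/0.2336 = 3.1914
R_total = 41.81 + 3.1914 = 45.001 ft²·°F·h/BTU
Q = A·ΔT/R = 1244 × (71.26 − (-2.563)) / 45.001 = 2040.7 BTU/h

2041 BTU/h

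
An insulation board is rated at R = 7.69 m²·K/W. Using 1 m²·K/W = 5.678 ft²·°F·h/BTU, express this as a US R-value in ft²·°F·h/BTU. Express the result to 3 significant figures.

R_US = 7.69 × 5.678 = 43.66

43.7 ft²·°F·h/BTU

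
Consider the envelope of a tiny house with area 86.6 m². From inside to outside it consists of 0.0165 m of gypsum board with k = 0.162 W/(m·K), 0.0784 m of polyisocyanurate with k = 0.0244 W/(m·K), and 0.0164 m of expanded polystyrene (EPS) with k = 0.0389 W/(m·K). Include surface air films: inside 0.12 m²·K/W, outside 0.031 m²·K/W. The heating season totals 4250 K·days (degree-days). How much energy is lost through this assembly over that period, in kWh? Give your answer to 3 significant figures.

2270 kWh

0.0165/0.162 = 0.1019
0.0784/0.0244 = 3.213
0.0164/0.0389 = 0.4216
R_total = 0.12 + 0.1019 + 3.213 + 0.4216 + 0.031 = 3.888 m²·K/W
E = A × HDD × 24 / R / 1000 = 86.6 × 4250 × 24 / 3.888 / 1000 = 2272 kWh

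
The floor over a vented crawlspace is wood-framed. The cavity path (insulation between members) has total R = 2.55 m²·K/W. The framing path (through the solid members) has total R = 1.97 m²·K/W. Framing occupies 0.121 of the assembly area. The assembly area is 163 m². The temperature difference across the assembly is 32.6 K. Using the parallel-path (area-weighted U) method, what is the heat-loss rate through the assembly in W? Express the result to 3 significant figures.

2160 W

U_eff = 0.879/2.55 + 0.121/1.97 = 0.3447 + 0.06142 = 0.4061
R_eff = 1/U_eff = 2.462 m²·K/W
Q = 163 × 32.6 / 2.462 = 2158 W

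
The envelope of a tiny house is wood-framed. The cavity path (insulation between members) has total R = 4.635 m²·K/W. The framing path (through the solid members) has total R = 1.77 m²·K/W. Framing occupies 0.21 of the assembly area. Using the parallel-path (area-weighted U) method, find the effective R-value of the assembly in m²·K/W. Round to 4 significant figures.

U_eff = 0.79/4.635 + 0.21/1.77 = 0.17044 + 0.11864 = 0.28909
R_eff = 1/U_eff = 3.4592 m²·K/W

3.459 m²·K/W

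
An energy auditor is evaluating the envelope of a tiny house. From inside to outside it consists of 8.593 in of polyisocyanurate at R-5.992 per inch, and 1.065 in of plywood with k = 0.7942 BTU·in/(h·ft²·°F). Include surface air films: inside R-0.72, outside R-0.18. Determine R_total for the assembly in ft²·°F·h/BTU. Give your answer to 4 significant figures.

53.73 ft²·°F·h/BTU

8.593 × 5.992 = 51.489
1.065/0.7942 = 1.341
R_total = 0.72 + 51.489 + 1.341 + 0.18 = 53.73 ft²·°F·h/BTU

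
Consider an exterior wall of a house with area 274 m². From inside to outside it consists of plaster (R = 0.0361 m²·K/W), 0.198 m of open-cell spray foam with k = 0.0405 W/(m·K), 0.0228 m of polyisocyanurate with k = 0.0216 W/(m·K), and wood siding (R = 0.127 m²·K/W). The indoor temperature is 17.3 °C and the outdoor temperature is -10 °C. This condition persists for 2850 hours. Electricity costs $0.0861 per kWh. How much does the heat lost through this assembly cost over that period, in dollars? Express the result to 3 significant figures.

301 dollars

0.198/0.0405 = 4.889
0.0228/0.0216 = 1.056
R_total = 0.0361 + 4.889 + 1.056 + 0.127 = 6.108 m²·K/W
Q = 274 × (17.3 − (-10)) / 6.108 = 1225 W
E = 1225 W × 2850 h / 1000 = 3491 kWh
Cost = 3491 × 0.0861 = $300.5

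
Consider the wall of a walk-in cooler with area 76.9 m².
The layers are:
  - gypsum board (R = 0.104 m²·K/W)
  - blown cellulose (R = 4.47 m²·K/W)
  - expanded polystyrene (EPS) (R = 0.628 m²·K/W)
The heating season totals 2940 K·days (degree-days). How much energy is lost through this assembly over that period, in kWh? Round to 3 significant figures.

1040 kWh

R_total = 0.104 + 4.47 + 0.628 = 5.202 m²·K/W
E = A × HDD × 24 / R / 1000 = 76.9 × 2940 × 24 / 5.202 / 1000 = 1043 kWh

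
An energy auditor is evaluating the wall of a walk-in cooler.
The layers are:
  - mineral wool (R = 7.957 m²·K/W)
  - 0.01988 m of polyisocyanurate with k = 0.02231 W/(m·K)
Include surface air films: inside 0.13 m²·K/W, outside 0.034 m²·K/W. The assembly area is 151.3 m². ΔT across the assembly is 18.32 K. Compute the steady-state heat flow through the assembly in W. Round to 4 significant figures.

307.6 W

0.01988/0.02231 = 0.89108
R_total = 0.13 + 7.957 + 0.89108 + 0.034 = 9.0121 m²·K/W
Q = A·ΔT/R = 151.3 × 18.32 / 9.0121 = 307.57 W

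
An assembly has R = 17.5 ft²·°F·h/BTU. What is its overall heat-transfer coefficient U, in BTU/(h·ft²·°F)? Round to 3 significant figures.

0.0571 BTU/(h·ft²·°F)

U = 1/R = 1/17.5 = 0.05714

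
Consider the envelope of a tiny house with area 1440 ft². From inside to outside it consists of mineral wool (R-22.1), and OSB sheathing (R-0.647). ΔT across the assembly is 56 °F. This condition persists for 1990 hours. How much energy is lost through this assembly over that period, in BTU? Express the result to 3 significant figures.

R_total = 22.1 + 0.647 = 22.75 ft²·°F·h/BTU
Q = 1440 × 56 / 22.75 = 3545 BTU/h
E = 3545 × 1990 = 7055000 BTU

7050000 BTU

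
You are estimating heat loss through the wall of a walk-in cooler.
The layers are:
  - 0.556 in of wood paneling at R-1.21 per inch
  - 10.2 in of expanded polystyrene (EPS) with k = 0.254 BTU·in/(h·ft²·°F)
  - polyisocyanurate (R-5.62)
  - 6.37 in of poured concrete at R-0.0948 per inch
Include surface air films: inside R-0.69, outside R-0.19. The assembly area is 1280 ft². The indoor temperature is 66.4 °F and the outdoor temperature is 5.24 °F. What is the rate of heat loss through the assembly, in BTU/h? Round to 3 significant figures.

1630 BTU/h

0.556 × 1.21 = 0.6728
10.2/0.254 = 40.16
6.37 × 0.0948 = 0.6039
R_total = 0.69 + 0.6728 + 40.16 + 5.62 + 0.6039 + 0.19 = 47.93 ft²·°F·h/BTU
Q = A·ΔT/R = 1280 × (66.4 − 5.24) / 47.93 = 1633 BTU/h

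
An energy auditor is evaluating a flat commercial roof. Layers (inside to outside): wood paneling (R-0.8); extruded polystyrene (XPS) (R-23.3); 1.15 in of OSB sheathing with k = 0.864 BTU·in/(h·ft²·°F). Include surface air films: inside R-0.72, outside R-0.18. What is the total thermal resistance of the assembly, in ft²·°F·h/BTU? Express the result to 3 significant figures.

1.15/0.864 = 1.331
R_total = 0.72 + 0.8 + 23.3 + 1.331 + 0.18 = 26.33 ft²·°F·h/BTU

26.3 ft²·°F·h/BTU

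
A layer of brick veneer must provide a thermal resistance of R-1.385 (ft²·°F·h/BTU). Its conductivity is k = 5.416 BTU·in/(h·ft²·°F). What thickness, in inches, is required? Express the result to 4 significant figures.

7.501 in

L = R × k = 1.385 × 5.416 = 7.5012 in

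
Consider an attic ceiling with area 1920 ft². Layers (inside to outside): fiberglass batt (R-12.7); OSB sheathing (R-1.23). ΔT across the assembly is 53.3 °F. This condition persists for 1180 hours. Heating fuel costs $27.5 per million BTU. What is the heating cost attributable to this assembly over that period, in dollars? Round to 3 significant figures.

238 dollars

R_total = 12.7 + 1.23 = 13.93 ft²·°F·h/BTU
Q = 1920 × 53.3 / 13.93 = 7346 BTU/h
E = 7346 × 1180 = 8669000 BTU
Cost = 8669000/10⁶ × 27.5 = $238.4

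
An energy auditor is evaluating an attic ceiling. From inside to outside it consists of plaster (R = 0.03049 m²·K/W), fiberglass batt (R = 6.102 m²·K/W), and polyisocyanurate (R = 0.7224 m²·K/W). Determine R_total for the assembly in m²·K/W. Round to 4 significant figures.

R_total = 0.03049 + 6.102 + 0.7224 = 6.8549 m²·K/W

6.855 m²·K/W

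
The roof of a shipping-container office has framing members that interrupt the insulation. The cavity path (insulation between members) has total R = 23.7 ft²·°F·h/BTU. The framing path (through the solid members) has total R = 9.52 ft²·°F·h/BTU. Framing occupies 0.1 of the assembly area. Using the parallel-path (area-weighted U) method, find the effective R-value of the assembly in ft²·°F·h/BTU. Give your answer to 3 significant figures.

U_eff = 0.9/23.7 + 0.1/9.52 = 0.03797 + 0.0105 = 0.04848
R_eff = 1/U_eff = 20.63 ft²·°F·h/BTU

20.6 ft²·°F·h/BTU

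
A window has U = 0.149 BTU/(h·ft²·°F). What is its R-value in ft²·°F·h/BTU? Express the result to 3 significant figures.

6.71 ft²·°F·h/BTU

R = 1/U = 1/0.149 = 6.711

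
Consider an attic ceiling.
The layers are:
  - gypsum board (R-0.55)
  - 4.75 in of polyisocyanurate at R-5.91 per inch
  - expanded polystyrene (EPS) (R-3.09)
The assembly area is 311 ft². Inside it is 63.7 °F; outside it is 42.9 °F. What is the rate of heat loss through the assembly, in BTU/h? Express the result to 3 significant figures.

4.75 × 5.91 = 28.07
R_total = 0.55 + 28.07 + 3.09 = 31.71 ft²·°F·h/BTU
Q = A·ΔT/R = 311 × (63.7 − 42.9) / 31.71 = 204 BTU/h

204 BTU/h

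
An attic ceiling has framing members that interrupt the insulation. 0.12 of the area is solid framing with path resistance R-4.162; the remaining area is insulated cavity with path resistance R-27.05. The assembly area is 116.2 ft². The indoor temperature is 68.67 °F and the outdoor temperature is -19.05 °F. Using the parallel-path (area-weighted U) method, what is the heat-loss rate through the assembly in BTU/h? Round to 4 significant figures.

625.5 BTU/h

U_eff = 0.88/27.05 + 0.12/4.162 = 0.032532 + 0.028832 = 0.061365
R_eff = 1/U_eff = 16.296 ft²·°F·h/BTU
Q = 116.2 × (68.67 − (-19.05)) / 16.296 = 625.49 BTU/h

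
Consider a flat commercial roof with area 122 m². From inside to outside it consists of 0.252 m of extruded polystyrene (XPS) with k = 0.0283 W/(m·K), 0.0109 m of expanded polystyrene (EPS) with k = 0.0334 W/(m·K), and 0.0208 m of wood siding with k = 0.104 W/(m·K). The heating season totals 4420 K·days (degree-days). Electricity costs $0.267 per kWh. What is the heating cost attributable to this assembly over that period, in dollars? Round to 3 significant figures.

0.252/0.0283 = 8.905
0.0109/0.0334 = 0.3263
0.0208/0.104 = 0.2
R_total = 8.905 + 0.3263 + 0.2 = 9.431 m²·K/W
E = A × HDD × 24 / R / 1000 = 122 × 4420 × 24 / 9.431 / 1000 = 1372 kWh
Cost = 1372 × 0.267 = $366.4

366 dollars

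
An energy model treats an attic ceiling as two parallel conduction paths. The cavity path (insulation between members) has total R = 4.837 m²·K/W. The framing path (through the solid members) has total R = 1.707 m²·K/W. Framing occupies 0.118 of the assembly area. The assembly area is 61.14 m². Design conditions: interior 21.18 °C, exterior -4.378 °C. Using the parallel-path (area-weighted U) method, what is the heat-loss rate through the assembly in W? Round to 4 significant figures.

393.0 W

U_eff = 0.882/4.837 + 0.118/1.707 = 0.18234 + 0.069127 = 0.25147
R_eff = 1/U_eff = 3.9766 m²·K/W
Q = 61.14 × (21.18 − (-4.378)) / 3.9766 = 392.95 W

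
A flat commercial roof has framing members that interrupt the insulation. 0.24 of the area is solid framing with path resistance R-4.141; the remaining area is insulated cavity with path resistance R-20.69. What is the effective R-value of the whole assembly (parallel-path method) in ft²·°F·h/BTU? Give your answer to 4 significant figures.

U_eff = 0.76/20.69 + 0.24/4.141 = 0.036733 + 0.057957 = 0.09469
R_eff = 1/U_eff = 10.561 ft²·°F·h/BTU

10.56 ft²·°F·h/BTU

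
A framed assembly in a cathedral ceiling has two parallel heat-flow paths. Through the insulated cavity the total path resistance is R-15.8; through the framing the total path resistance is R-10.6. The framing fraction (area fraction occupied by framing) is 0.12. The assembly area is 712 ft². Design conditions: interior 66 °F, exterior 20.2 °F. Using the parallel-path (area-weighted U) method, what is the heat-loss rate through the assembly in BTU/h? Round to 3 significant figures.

2190 BTU/h

U_eff = 0.88/15.8 + 0.12/10.6 = 0.0557 + 0.01132 = 0.06702
R_eff = 1/U_eff = 14.92 ft²·°F·h/BTU
Q = 712 × (66 − 20.2) / 14.92 = 2185 BTU/h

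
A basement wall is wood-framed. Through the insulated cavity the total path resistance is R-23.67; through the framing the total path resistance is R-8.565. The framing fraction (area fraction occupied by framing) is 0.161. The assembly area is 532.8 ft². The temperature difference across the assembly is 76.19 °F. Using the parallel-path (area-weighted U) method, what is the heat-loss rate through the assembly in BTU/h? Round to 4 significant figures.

2202 BTU/h

U_eff = 0.839/23.67 + 0.161/8.565 = 0.035446 + 0.018797 = 0.054243
R_eff = 1/U_eff = 18.436 ft²·°F·h/BTU
Q = 532.8 × 76.19 / 18.436 = 2201.9 BTU/h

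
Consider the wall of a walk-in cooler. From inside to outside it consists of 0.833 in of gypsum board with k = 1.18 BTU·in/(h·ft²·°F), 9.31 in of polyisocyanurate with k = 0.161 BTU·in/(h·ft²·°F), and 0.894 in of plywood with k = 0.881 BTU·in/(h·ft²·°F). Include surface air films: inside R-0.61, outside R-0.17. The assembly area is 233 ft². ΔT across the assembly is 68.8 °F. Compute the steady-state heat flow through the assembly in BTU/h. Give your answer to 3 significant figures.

0.833/1.18 = 0.7059
9.31/0.161 = 57.83
0.894/0.881 = 1.015
R_total = 0.61 + 0.7059 + 57.83 + 1.015 + 0.17 = 60.33 ft²·°F·h/BTU
Q = A·ΔT/R = 233 × 68.8 / 60.33 = 265.7 BTU/h

266 BTU/h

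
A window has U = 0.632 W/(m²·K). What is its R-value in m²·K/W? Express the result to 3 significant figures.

R = 1/U = 1/0.632 = 1.582

1.58 m²·K/W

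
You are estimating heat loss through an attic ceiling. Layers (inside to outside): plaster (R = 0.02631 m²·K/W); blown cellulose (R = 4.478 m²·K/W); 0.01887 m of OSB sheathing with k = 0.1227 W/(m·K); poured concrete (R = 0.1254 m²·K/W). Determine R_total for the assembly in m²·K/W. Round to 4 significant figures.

0.01887/0.1227 = 0.15379
R_total = 0.02631 + 4.478 + 0.15379 + 0.1254 = 4.7835 m²·K/W

4.783 m²·K/W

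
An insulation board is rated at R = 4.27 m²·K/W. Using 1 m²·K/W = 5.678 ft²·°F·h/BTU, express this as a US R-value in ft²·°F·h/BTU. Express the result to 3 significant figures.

R_US = 4.27 × 5.678 = 24.25

24.2 ft²·°F·h/BTU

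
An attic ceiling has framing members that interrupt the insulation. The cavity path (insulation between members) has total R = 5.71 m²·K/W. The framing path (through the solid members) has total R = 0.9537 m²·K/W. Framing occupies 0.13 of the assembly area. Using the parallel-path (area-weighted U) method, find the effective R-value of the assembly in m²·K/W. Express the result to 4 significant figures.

U_eff = 0.87/5.71 + 0.13/0.9537 = 0.15236 + 0.13631 = 0.28868
R_eff = 1/U_eff = 3.4641 m²·K/W

3.464 m²·K/W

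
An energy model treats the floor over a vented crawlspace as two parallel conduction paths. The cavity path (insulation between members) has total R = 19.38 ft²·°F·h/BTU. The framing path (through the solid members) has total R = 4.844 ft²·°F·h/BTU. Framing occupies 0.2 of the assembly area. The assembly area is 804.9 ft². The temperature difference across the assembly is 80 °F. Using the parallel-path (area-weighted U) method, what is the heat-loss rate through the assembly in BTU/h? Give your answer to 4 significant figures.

5317 BTU/h

U_eff = 0.8/19.38 + 0.2/4.844 = 0.04128 + 0.041288 = 0.082568
R_eff = 1/U_eff = 12.111 ft²·°F·h/BTU
Q = 804.9 × 80 / 12.111 = 5316.7 BTU/h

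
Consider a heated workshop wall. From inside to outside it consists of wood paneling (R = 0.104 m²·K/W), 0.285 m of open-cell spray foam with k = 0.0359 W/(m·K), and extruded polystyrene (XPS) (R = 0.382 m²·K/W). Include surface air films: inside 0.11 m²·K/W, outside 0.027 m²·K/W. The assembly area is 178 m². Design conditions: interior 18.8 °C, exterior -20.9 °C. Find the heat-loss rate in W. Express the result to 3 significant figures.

825 W

0.285/0.0359 = 7.939
R_total = 0.11 + 0.104 + 7.939 + 0.382 + 0.027 = 8.562 m²·K/W
Q = A·ΔT/R = 178 × (18.8 − (-20.9)) / 8.562 = 825.4 W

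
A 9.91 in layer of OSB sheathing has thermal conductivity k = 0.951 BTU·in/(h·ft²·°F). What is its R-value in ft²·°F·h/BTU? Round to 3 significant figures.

10.4 ft²·°F·h/BTU

R = L/k = 9.91/0.951 = 10.42 ft²·°F·h/BTU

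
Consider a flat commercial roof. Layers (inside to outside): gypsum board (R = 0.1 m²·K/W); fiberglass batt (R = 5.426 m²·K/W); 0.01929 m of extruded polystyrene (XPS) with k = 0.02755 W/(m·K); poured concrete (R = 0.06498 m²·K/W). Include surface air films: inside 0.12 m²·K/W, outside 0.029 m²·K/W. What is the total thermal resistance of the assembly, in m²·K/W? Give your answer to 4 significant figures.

6.440 m²·K/W

0.01929/0.02755 = 0.70018
R_total = 0.12 + 0.1 + 5.426 + 0.70018 + 0.06498 + 0.029 = 6.4402 m²·K/W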